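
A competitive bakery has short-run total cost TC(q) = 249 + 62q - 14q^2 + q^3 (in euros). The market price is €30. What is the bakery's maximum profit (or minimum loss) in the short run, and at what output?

AVC = 62 - 14q + q^2; min AVC = €13 at q = 7. Since P = €30 ≥ min AVC, the firm produces.
MC = 62 - 28q + 3q^2. Setting P = MC and taking the root on the rising branch gives q* = 8.
TR = 30·8 = 240. TC = 249 + 112 = 361. Profit = 240 − 361 = -€121.
By producing, the firm covers all variable cost plus €128 of fixed cost; shutting down would lose the full €249.

Profit = -€121 at q = 8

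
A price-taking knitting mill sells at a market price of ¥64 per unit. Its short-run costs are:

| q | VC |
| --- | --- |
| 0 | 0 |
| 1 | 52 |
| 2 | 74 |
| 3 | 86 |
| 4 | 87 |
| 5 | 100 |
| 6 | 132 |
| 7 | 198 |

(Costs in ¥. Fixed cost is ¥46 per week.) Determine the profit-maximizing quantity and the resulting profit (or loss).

q = 6; profit = ¥206

Profit at each row (π = 64q − TC): q=0: -46; q=1: -34; q=2: 8; q=3: 60; q=4: 123; q=5: 174; q=6: 206; q=7: 204.
Profit is maximized at q = 6. AVC there is 132/6 = ¥22 ≤ P, so producing beats shutting down (which would give -¥46).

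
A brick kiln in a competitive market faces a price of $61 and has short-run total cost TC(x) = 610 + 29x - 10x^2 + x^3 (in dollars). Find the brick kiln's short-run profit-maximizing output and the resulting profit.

AVC = 29 - 10x + x^2 has its minimum $4 at x = 5; price $61 clears that bar, so the firm operates.
With MC = 29 - 20x + 3x^2, P = MC on the upward-sloping part at x* = 8.
TR = 61·8 = 488. TC = 610 + 104 = 714. Profit = 488 − 714 = -$226.
Shutting down would mean losing the fixed cost of $610, so operating at a loss of $226 is better by $384.

Profit = -$226 at x = 8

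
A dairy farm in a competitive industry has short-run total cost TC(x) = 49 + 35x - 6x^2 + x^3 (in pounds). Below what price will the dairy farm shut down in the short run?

The firm shuts down when price falls below the minimum of average variable cost. AVC = VC/x = 35 - 6x + x^2.
dAVC/dx = -6 + 2x = 0 gives x = 3. min AVC = 35 - 6·3 + 3^2 = 26.
For P < £26 the firm produces nothing.

£26 per unit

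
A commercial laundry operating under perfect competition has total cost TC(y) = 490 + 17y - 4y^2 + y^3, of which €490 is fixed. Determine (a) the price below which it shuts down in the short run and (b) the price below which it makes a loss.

AVC = 17 - 4y + y^2; minimized at y = 2, giving min AVC = €13. That is the shutdown price.
ATC = 490/y + 17 - 4y + y^2. Setting dATC/dy = −490/y^2 − 4 + 2y = 0 gives y = 7 (since 2·7^3 − 4·7^2 = 490).
min ATC = 490/7 + 17 − 4·7 + 7^2 = €108. That is the break-even price.
For €13 ≤ P < €108 the firm produces at a loss; below €13 it shuts down.

Shutdown price = €13; break-even price = €108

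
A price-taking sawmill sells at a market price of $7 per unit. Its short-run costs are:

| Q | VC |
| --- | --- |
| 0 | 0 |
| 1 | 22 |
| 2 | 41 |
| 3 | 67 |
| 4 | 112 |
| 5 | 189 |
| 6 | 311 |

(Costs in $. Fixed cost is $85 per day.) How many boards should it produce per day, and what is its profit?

Compute π = P·Q − TC at each output: Q=0: -85; Q=1: -100; Q=2: -112; Q=3: -131; Q=4: -169; Q=5: -239; Q=6: -354.
Profit is highest at Q = 0. Equivalently, the lowest AVC in the table is 41/2 ≈ $20.50 at Q = 2, and P = $7 falls below it — price never covers variable cost, so the firm shuts down and loses only its fixed cost.

Q = 0 (shut down); profit = -$85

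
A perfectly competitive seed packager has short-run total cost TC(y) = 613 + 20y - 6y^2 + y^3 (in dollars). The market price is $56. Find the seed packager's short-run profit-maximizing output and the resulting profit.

Profit = -$397 at y = 6

AVC = 20 - 6y + y^2; min AVC = $11 at y = 3. Since P = $56 ≥ min AVC, the firm produces.
MC = 20 - 12y + 3y^2. Setting P = MC and taking the root on the rising branch gives y* = 6.
TR = 56·6 = 336. TC = 613 + 120 = 733. Profit = 336 − 733 = -$397.
By producing, the firm covers all variable cost plus $216 of fixed cost; shutting down would lose the full $613.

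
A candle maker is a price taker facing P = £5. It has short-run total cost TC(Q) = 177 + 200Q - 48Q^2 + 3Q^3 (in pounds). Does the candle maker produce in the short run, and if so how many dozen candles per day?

From TC, MC = TC'(Q) = 200 - 96Q + 9Q^2 and AVC = VC/Q = 200 - 48Q + 3Q^2.
AVC is minimized where dAVC/dQ = -48 + 6Q = 0, at Q = 8; min AVC = 200 - 48·8 + 3·8^2 = £8.
With P < min AVC (£5 < £8), every unit sold adds to the loss.
Best response: produce nothing and absorb the £177 fixed cost.

Shut down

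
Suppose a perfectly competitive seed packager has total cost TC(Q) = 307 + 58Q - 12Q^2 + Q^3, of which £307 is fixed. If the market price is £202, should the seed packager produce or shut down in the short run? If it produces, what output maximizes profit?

Produce at Q = 12

Variable cost is VC = 58Q - 12Q^2 + Q^3, so AVC = VC/Q = 58 - 12Q + Q^2 and MC = dTC/dQ = 58 - 24Q + 3Q^2.
AVC is minimized where dAVC/dQ = -12 + 2Q = 0, at Q = 6; min AVC = 58 - 12·6 + 6^2 = £22.
P = £202 exceeds min AVC = £22, so the firm stays open.
P = MC gives -144 - 24Q + 3Q^2 = 0, with roots -4 and 12. Take the larger (rising MC): Q* = 12.
Check: AVC at Q = 12 is £58 ≤ P, so revenue covers variable cost.
Profit = P·Q − TC = 202·12 − 1003 = £1421.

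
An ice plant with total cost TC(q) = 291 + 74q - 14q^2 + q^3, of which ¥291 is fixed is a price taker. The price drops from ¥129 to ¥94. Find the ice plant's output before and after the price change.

Output falls from 11 to 10

AVC = 74 - 14q + q^2, minimized at q = 7 where min AVC = ¥25. MC = 74 - 28q + 3q^2.
With P = ¥129 above the shutdown price, P = MC gives q = 11.
At P = ¥94 ≥ min AVC, set P = MC: q = 10. The firm stays open but cuts output.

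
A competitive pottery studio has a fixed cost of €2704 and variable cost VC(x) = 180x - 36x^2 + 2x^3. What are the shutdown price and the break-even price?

Shutdown price = min AVC. AVC = 180 - 36x + 2x^2, with vertex at x = 9 and minimum €18.
ATC = 2704/x + 180 - 36x + 2x^2. Setting dATC/dx = −2704/x^2 − 36 + 4x = 0 gives x = 13 (since 4·13^3 − 36·13^2 = 2704).
min ATC = 2704/13 + 180 − 36·13 + 2·13^2 = €258. That is the break-even price.
For €18 ≤ P < €258 the firm produces at a loss; below €18 it shuts down.

Shutdown price = €18; break-even price = €258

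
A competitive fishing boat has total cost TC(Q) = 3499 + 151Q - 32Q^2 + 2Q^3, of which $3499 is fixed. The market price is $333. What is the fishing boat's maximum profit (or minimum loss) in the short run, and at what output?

AVC = 151 - 32Q + 2Q^2; min AVC = $23 at Q = 8. Since P = $333 ≥ min AVC, the firm produces.
MC = 151 - 64Q + 6Q^2. Setting P = MC and taking the root on the rising branch gives Q* = 13.
TR = 333·13 = 4329. TC = 3499 + 949 = 4448. Profit = 4329 − 4448 = -$119.
Shutting down would mean losing the fixed cost of $3499, so operating at a loss of $119 is better by $3380.

Profit = -$119 at Q = 13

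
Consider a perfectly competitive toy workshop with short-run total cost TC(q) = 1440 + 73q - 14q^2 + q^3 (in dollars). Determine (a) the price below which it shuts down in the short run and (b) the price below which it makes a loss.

AVC = 73 - 14q + q^2; minimized at q = 7, giving min AVC = $24. That is the shutdown price.
ATC = 1440/q + 73 - 14q + q^2. Setting dATC/dq = −1440/q^2 − 14 + 2q = 0 gives q = 12 (since 2·12^3 − 14·12^2 = 1440).
min ATC = 1440/12 + 73 − 14·12 + 12^2 = $169. That is the break-even price.
For $24 ≤ P < $169 the firm produces at a loss; below $24 it shuts down.

Shutdown price = $24; break-even price = $169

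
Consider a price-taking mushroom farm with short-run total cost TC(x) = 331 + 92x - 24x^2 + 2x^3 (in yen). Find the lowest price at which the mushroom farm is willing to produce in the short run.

¥20 per unit

The firm shuts down when price falls below the minimum of average variable cost. AVC = VC/x = 92 - 24x + 2x^2.
At the minimum of AVC, MC = AVC. MC = 92 - 48x + 6x^2; setting MC = AVC gives 4x^2 - 24x = 0, so x = 6. min AVC = 20.
So the shutdown price is ¥20.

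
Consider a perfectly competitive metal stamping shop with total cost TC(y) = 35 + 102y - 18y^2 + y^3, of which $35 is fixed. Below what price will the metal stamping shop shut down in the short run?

Short-run supply begins at min AVC. From VC = 102y - 18y^2 + y^3, AVC = 102 - 18y + y^2.
At the minimum of AVC, MC = AVC. MC = 102 - 36y + 3y^2; setting MC = AVC gives 2y^2 - 18y = 0, so y = 9. min AVC = 21.
For P < $21 the firm produces nothing.

$21 per unit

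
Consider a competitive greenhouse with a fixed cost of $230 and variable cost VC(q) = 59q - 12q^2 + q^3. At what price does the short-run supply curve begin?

The shutdown price is the minimum of AVC. VC = 59q - 12q^2 + q^3, so AVC = 59 - 12q + q^2.
At the minimum of AVC, MC = AVC. MC = 59 - 24q + 3q^2; setting MC = AVC gives 2q^2 - 12q = 0, so q = 6. min AVC = 23.
The firm shuts down for any P below $23.

$23 per unit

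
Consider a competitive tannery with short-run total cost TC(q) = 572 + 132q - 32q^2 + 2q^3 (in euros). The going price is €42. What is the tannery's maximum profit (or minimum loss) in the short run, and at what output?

AVC = 132 - 32q + 2q^2 has its minimum €4 at q = 8; price €42 clears that bar, so the firm operates.
With MC = 132 - 64q + 6q^2, P = MC on the upward-sloping part at q* = 9.
TR = 42·9 = 378. TC = 572 + 54 = 626. Profit = 378 − 626 = -€248.
Shutting down would mean losing the fixed cost of €572, so operating at a loss of €248 is better by €324.

Profit = -€248 at q = 9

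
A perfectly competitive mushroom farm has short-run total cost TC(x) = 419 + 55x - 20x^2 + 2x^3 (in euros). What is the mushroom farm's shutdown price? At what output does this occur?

Short-run supply begins at min AVC. From VC = 55x - 20x^2 + 2x^3, AVC = 55 - 20x + 2x^2.
At the minimum of AVC, MC = AVC. MC = 55 - 40x + 6x^2; setting MC = AVC gives 4x^2 - 20x = 0, so x = 5. min AVC = 5.
For P < €5 the firm produces nothing.

€5 per unit, at x = 5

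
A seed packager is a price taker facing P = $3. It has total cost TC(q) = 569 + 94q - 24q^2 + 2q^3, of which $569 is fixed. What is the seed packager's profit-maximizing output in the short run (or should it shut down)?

From TC, MC = TC'(q) = 94 - 48q + 6q^2 and AVC = VC/q = 94 - 24q + 2q^2.
The AVC parabola has its vertex at q = 24/4 = 6, where AVC = 94 - 24·6 + 2·6^2 = $22.
Since P = $3 < min AVC = $22, price fails to cover variable cost at any output.
The firm minimizes its loss by shutting down and losing only its fixed cost of $569.

Shut down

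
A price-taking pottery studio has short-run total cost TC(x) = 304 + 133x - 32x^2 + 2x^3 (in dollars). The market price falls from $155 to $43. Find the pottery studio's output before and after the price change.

Output falls from 11 to 9

AVC = 133 - 32x + 2x^2, minimized at x = 8 where min AVC = $5. MC = 133 - 64x + 6x^2.
With P = $155 above the shutdown price, P = MC gives x = 11.
At P = $43 ≥ min AVC, set P = MC: x = 9. The firm stays open but cuts output.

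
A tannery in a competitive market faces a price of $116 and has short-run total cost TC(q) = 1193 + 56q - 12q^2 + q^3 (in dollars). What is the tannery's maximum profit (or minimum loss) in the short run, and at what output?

Profit = -$393 at q = 10

AVC = 56 - 12q + q^2; min AVC = $20 at q = 6. Since P = $116 ≥ min AVC, the firm produces.
MC = 56 - 24q + 3q^2. Setting P = MC and taking the root on the rising branch gives q* = 10.
TR = 116·10 = 1160. TC = 1193 + 360 = 1553. Profit = 1160 − 1553 = -$393.
Shutting down would mean losing the fixed cost of $1193, so operating at a loss of $393 is better by $800.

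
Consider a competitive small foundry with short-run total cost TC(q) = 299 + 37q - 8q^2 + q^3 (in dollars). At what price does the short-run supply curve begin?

The shutdown price is the minimum of AVC. VC = 37q - 8q^2 + q^3, so AVC = 37 - 8q + q^2.
At the minimum of AVC, MC = AVC. MC = 37 - 16q + 3q^2; setting MC = AVC gives 2q^2 - 8q = 0, so q = 4. min AVC = 21.
So the shutdown price is $21.

$21 per unit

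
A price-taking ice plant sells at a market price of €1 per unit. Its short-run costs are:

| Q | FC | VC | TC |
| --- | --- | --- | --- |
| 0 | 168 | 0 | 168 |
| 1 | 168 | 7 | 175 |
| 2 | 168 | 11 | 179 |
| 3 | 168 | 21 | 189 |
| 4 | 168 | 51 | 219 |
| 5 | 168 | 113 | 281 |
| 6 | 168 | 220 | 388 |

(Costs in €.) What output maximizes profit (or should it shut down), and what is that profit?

Profit at each row (π = 1Q − TC): Q=0: -168; Q=1: -174; Q=2: -177; Q=3: -186; Q=4: -215; Q=5: -276; Q=6: -382.
Profit is highest at Q = 0. Equivalently, the lowest AVC in the table is 11/2 ≈ €5.50 at Q = 2, and P = €1 falls below it — price never covers variable cost, so the firm shuts down and loses only its fixed cost.

Q = 0 (shut down); profit = -€168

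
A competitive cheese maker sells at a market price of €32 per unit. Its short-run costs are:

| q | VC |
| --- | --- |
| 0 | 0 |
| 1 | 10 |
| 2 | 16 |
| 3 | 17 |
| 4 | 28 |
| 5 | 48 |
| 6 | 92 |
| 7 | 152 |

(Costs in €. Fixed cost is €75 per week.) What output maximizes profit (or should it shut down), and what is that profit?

Tabulate TR − TC: q=0: -75; q=1: -53; q=2: -27; q=3: 4; q=4: 25; q=5: 37; q=6: 25; q=7: -3.
Profit is maximized at q = 5. AVC there is 48/5 = €9.60 ≤ P, so producing beats shutting down (which would give -€75).

q = 5; profit = €37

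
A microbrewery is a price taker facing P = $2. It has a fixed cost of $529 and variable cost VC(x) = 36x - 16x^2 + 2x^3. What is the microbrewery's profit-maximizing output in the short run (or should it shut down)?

Variable cost is VC = 36x - 16x^2 + 2x^3, so AVC = VC/x = 36 - 16x + 2x^2 and MC = dTC/dx = 36 - 32x + 6x^2.
AVC hits its minimum where MC = AVC, at x = 4, giving min AVC = 36 - 16·4 + 2·4^2 = $4.
P = $2 lies below min AVC = $4; no output level covers variable cost.
The firm minimizes its loss by shutting down and losing only its fixed cost of $529.

Shut down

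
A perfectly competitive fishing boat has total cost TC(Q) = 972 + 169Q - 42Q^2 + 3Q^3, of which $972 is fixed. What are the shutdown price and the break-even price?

AVC = 169 - 42Q + 3Q^2; minimized at Q = 7, giving min AVC = $22. That is the shutdown price.
ATC = 972/Q + 169 - 42Q + 3Q^2. Setting dATC/dQ = −972/Q^2 − 42 + 6Q = 0 gives Q = 9 (since 6·9^3 − 42·9^2 = 972).
min ATC = 972/9 + 169 − 42·9 + 3·9^2 = $142. That is the break-even price.
Between these two prices the firm operates at a loss; above $142 it earns a profit.

Shutdown price = $22; break-even price = $142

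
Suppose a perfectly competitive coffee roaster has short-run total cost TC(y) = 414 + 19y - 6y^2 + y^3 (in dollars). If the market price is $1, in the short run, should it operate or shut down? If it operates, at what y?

Shut down

Strip out fixed cost: VC = 19y - 6y^2 + y^3. Then AVC = 19 - 6y + y^2 and MC = 19 - 12y + 3y^2.
AVC hits its minimum where MC = AVC, at y = 3, giving min AVC = 19 - 6·3 + 3^2 = $10.
With P < min AVC ($1 < $10), every unit sold adds to the loss.
Shutting down limits the loss to fixed cost, $414.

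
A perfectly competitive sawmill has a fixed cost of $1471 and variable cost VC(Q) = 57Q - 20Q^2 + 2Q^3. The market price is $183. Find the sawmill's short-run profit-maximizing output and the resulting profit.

AVC = 57 - 20Q + 2Q^2 has its minimum $7 at Q = 5; price $183 clears that bar, so the firm operates.
MC = 57 - 40Q + 6Q^2. Setting P = MC and taking the root on the rising branch gives Q* = 9.
TR = 183·9 = 1647. TC = 1471 + 351 = 1822. Profit = 1647 − 1822 = -$175.
Shutting down would mean losing the fixed cost of $1471, so operating at a loss of $175 is better by $1296.

Profit = -$175 at Q = 9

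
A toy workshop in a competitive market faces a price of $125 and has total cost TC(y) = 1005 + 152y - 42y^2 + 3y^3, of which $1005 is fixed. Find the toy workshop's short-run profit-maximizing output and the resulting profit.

AVC = 152 - 42y + 3y^2; min AVC = $5 at y = 7. Since P = $125 ≥ min AVC, the firm produces.
MC = 152 - 84y + 9y^2. Setting P = MC and taking the root on the rising branch gives y* = 9.
TR = 125·9 = 1125. TC = 1005 + 153 = 1158. Profit = 1125 − 1158 = -$33.
That loss of $33 beats the $1005 the firm would lose by shutting down; producing recovers $972 of fixed cost.

Profit = -$33 at y = 9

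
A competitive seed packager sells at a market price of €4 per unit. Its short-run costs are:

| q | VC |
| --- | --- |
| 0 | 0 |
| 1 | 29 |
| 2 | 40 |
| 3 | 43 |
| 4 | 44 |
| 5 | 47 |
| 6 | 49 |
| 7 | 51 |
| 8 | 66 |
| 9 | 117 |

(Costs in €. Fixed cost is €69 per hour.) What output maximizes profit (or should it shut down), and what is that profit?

q = 0 (shut down); profit = -€69

Profit at each row (π = 4q − TC): q=0: -69; q=1: -94; q=2: -101; q=3: -100; q=4: -97; q=5: -96; q=6: -94; q=7: -92; q=8: -103; q=9: -150.
Profit is highest at q = 0. Equivalently, the lowest AVC in the table is 51/7 ≈ €7.29 at q = 7, and P = €4 falls below it — price never covers variable cost, so the firm shuts down and loses only its fixed cost.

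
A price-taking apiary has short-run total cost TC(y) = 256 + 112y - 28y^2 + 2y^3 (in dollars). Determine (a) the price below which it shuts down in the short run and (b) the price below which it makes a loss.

Shutdown price = $14; break-even price = $48

AVC = 112 - 28y + 2y^2; minimized at y = 7, giving min AVC = $14. That is the shutdown price.
ATC = 256/y + 112 - 28y + 2y^2. Setting dATC/dy = −256/y^2 − 28 + 4y = 0 gives y = 8 (since 4·8^3 − 28·8^2 = 256).
min ATC = 256/8 + 112 − 28·8 + 2·8^2 = $48. That is the break-even price.
Between these two prices the firm operates at a loss; above $48 it earns a profit.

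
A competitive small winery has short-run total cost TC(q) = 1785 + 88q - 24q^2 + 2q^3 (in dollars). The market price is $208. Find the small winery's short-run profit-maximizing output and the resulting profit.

AVC = 88 - 24q + 2q^2 has its minimum $16 at q = 6; price $208 clears that bar, so the firm operates.
With MC = 88 - 48q + 6q^2, P = MC on the upward-sloping part at q* = 10.
TR = 208·10 = 2080. TC = 1785 + 480 = 2265. Profit = 2080 − 2265 = -$185.
By producing, the firm covers all variable cost plus $1600 of fixed cost; shutting down would lose the full $1785.

Profit = -$185 at q = 10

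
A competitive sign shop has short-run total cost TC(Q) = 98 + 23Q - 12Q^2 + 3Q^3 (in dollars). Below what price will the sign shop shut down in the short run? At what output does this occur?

$11 per unit, at Q = 2

The firm shuts down when price falls below the minimum of average variable cost. AVC = VC/Q = 23 - 12Q + 3Q^2.
dAVC/dQ = -12 + 6Q = 0 gives Q = 2. min AVC = 23 - 12·2 + 3·2^2 = 11.
For P < $11 the firm produces nothing.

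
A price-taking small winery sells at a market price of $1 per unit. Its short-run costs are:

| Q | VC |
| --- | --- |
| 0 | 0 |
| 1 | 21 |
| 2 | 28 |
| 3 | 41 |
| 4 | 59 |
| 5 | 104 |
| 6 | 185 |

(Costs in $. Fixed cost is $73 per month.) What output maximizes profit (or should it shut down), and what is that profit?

Q = 0 (shut down); profit = -$73

Compute π = P·Q − TC at each output: Q=0: -73; Q=1: -93; Q=2: -99; Q=3: -111; Q=4: -128; Q=5: -172; Q=6: -252.
Profit is highest at Q = 0. Equivalently, the lowest AVC in the table is 41/3 ≈ $13.67 at Q = 3, and P = $1 falls below it — price never covers variable cost, so the firm shuts down and loses only its fixed cost.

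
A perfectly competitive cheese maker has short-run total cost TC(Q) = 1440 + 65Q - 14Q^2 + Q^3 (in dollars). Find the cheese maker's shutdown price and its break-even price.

Shutdown price = $16; break-even price = $161

Shutdown price = min AVC. AVC = 65 - 14Q + Q^2, with vertex at Q = 7 and minimum $16.
ATC = 1440/Q + 65 - 14Q + Q^2. Setting dATC/dQ = −1440/Q^2 − 14 + 2Q = 0 gives Q = 12 (since 2·12^3 − 14·12^2 = 1440).
min ATC = 1440/12 + 65 − 14·12 + 12^2 = $161. That is the break-even price.
For $16 ≤ P < $161 the firm produces at a loss; below $16 it shuts down.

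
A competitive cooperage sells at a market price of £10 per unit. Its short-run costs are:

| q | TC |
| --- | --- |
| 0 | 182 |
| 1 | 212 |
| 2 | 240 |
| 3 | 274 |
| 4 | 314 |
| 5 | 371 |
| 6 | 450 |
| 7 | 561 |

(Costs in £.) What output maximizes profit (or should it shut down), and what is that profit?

Compute π = P·q − TC at each output: q=0: -182; q=1: -202; q=2: -220; q=3: -244; q=4: -274; q=5: -321; q=6: -390; q=7: -491.
Profit is highest at q = 0. Equivalently, the lowest AVC in the table is 58/2 ≈ £29 at q = 2, and P = £10 falls below it — price never covers variable cost, so the firm shuts down and loses only its fixed cost.

q = 0 (shut down); profit = -£182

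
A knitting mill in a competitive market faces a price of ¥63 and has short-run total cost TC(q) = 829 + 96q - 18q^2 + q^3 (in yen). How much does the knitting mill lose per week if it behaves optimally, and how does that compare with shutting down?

Profit = -¥345 at q = 11

AVC = 96 - 18q + q^2; min AVC = ¥15 at q = 9. Since P = ¥63 ≥ min AVC, the firm produces.
MC = 96 - 36q + 3q^2. Setting P = MC and taking the root on the rising branch gives q* = 11.
TR = 63·11 = 693. TC = 829 + 209 = 1038. Profit = 693 − 1038 = -¥345.
By producing, the firm covers all variable cost plus ¥484 of fixed cost; shutting down would lose the full ¥829.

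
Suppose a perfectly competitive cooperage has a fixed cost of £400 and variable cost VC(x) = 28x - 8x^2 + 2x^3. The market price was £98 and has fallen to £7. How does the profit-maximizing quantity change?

MC = 28 - 16x + 6x^2; the shutdown threshold is min AVC = £20 (at x = 2).
At P = £98 ≥ min AVC, set P = MC on the rising branch: x = 5.
At P = £7 < min AVC = £20, price no longer covers variable cost at any output, so the firm shuts down: x = 0.

Output falls from 5 to 0 (the firm shuts down)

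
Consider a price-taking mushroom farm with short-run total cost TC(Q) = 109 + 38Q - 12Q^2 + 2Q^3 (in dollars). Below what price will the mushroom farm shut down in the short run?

The shutdown price is the minimum of AVC. VC = 38Q - 12Q^2 + 2Q^3, so AVC = 38 - 12Q + 2Q^2.
dAVC/dQ = -12 + 4Q = 0 gives Q = 3. min AVC = 38 - 12·3 + 2·3^2 = 20.
The firm shuts down for any P below $20.

$20 per unit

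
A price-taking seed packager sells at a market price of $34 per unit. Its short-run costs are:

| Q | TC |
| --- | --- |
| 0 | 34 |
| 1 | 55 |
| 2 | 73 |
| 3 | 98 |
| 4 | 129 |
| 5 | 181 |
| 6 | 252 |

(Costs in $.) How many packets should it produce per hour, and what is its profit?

Profit at each row (π = 34Q − TC): Q=0: -34; Q=1: -21; Q=2: -5; Q=3: 4; Q=4: 7; Q=5: -11; Q=6: -48.
Profit is maximized at Q = 4. AVC there is 95/4 = $23.75 ≤ P, so producing beats shutting down (which would give -$34).

Q = 4; profit = $7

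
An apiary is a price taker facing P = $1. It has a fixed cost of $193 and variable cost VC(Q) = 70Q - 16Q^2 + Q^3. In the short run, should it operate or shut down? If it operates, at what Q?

Variable cost is VC = 70Q - 16Q^2 + Q^3, so AVC = VC/Q = 70 - 16Q + Q^2 and MC = dTC/dQ = 70 - 32Q + 3Q^2.
AVC hits its minimum where MC = AVC, at Q = 8, giving min AVC = 70 - 16·8 + 8^2 = $6.
With P < min AVC ($1 < $6), every unit sold adds to the loss.
Shutting down limits the loss to fixed cost, $193.

Shut down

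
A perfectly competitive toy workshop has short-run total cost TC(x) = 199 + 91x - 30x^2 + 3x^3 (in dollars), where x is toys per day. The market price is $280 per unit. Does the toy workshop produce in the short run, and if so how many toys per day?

Produce at x = 9

Variable cost is VC = 91x - 30x^2 + 3x^3, so AVC = VC/x = 91 - 30x + 3x^2 and MC = dTC/dx = 91 - 60x + 9x^2.
AVC is minimized where dAVC/dx = -30 + 6x = 0, at x = 5; min AVC = 91 - 30·5 + 3·5^2 = $16.
P = $280 exceeds min AVC = $16, so the firm stays open.
Set P = MC: 280 = 91 - 60x + 9x^2 → -189 - 60x + 9x^2 = 0. The roots are x = -7/3 and x = 9; the profit-maximizing output is on the rising part of MC, so x* = 9.
Check: AVC at x = 9 is $64 ≤ P, so revenue covers variable cost.
Profit = P·x − TC = 280·9 − 775 = $1745.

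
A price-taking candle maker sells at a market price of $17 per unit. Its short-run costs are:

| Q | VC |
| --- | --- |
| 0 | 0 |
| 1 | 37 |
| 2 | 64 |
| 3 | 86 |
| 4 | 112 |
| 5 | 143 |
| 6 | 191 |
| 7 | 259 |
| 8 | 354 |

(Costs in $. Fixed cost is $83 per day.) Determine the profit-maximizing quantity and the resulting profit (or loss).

Compute π = P·Q − TC at each output: Q=0: -83; Q=1: -103; Q=2: -113; Q=3: -118; Q=4: -127; Q=5: -141; Q=6: -172; Q=7: -223; Q=8: -301.
Profit is highest at Q = 0. Equivalently, the lowest AVC in the table is 112/4 ≈ $28 at Q = 4, and P = $17 falls below it — price never covers variable cost, so the firm shuts down and loses only its fixed cost.

Q = 0 (shut down); profit = -$83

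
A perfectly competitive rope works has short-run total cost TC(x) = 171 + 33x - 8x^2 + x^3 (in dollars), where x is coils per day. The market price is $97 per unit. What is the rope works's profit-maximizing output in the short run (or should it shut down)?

Produce at x = 8

Variable cost is VC = 33x - 8x^2 + x^3, so AVC = VC/x = 33 - 8x + x^2 and MC = dTC/dx = 33 - 16x + 3x^2.
The AVC parabola has its vertex at x = 8/2 = 4, where AVC = 33 - 8·4 + 4^2 = $17.
Because $97 ≥ $17, revenue can cover variable cost; the firm operates.
Set P = MC: 97 = 33 - 16x + 3x^2 → -64 - 16x + 3x^2 = 0. The roots are x = -8/3 and x = 8; the profit-maximizing output is on the rising part of MC, so x* = 8.
Check: AVC at x = 8 is $33 ≤ P, so revenue covers variable cost.
Profit = P·x − TC = 97·8 − 435 = $341.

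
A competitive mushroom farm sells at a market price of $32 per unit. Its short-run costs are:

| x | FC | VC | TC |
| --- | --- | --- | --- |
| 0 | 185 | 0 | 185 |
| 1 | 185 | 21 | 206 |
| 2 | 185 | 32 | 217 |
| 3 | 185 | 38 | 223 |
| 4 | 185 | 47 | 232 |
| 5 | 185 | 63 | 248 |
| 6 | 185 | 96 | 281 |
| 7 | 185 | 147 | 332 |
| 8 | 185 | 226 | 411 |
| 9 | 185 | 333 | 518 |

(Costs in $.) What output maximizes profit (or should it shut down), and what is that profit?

Profit at each row (π = 32x − TC): x=0: -185; x=1: -174; x=2: -153; x=3: -127; x=4: -104; x=5: -88; x=6: -89; x=7: -108; x=8: -155; x=9: -230.
Profit is maximized at x = 5. AVC there is 63/5 = $12.60 ≤ P, so producing beats shutting down (which would give -$185).

x = 5; profit = -$88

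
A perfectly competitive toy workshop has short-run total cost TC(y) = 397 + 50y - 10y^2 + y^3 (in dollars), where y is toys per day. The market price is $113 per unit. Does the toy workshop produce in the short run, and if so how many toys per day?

Produce at y = 9

Strip out fixed cost: VC = 50y - 10y^2 + y^3. Then AVC = 50 - 10y + y^2 and MC = 50 - 20y + 3y^2.
AVC is minimized where dAVC/dy = -10 + 2y = 0, at y = 5; min AVC = 50 - 10·5 + 5^2 = $25.
Because $113 ≥ $25, revenue can cover variable cost; the firm operates.
Set P = MC: 113 = 50 - 20y + 3y^2 → -63 - 20y + 3y^2 = 0. The roots are y = -7/3 and y = 9; the profit-maximizing output is on the rising part of MC, so y* = 9.
Check: AVC at y = 9 is $41 ≤ P, so revenue covers variable cost.
Profit = P·y − TC = 113·9 − 766 = $251.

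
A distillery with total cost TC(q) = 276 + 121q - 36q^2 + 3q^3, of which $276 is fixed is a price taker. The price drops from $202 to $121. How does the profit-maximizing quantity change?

MC = 121 - 72q + 9q^2; the shutdown threshold is min AVC = $13 (at q = 6).
With P = $202 above the shutdown price, P = MC gives q = 9.
At P = $121 ≥ min AVC, set P = MC: q = 8. The firm stays open but cuts output.

Output falls from 9 to 8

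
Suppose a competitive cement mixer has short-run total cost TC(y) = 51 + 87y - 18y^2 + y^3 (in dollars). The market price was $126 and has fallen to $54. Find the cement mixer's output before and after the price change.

AVC = 87 - 18y + y^2, minimized at y = 9 where min AVC = $6. MC = 87 - 36y + 3y^2.
At P = $126 ≥ min AVC, set P = MC on the rising branch: y = 13.
At P = $54 ≥ min AVC, set P = MC: y = 11. The firm stays open but cuts output.

Output falls from 13 to 11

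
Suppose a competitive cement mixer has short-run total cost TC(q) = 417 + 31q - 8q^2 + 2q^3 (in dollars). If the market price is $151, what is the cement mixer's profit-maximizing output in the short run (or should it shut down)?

Variable cost is VC = 31q - 8q^2 + 2q^3, so AVC = VC/q = 31 - 8q + 2q^2 and MC = dTC/dq = 31 - 16q + 6q^2.
AVC is minimized where dAVC/dq = -8 + 4q = 0, at q = 2; min AVC = 31 - 8·2 + 2·2^2 = $23.
Because $151 ≥ $23, revenue can cover variable cost; the firm operates.
Solving P = MC: -120 - 16q + 6q^2 = 0 ⇒ q = -10/3 or 6. On the upward-sloping branch, q* = 6.
Check: AVC at q = 6 is $55 ≤ P, so revenue covers variable cost.
Profit = P·q − TC = 151·6 − 747 = $159.

Produce at q = 6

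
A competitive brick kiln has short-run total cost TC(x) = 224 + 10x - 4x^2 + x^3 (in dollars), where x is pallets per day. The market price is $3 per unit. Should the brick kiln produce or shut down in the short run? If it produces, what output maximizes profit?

Strip out fixed cost: VC = 10x - 4x^2 + x^3. Then AVC = 10 - 4x + x^2 and MC = 10 - 8x + 3x^2.
AVC hits its minimum where MC = AVC, at x = 2, giving min AVC = 10 - 4·2 + 2^2 = $6.
Since P = $3 < min AVC = $6, price fails to cover variable cost at any output.
The firm minimizes its loss by shutting down and losing only its fixed cost of $224.

Shut down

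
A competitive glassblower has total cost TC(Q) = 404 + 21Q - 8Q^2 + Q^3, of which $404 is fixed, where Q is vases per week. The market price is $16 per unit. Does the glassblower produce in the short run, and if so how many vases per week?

Produce at Q = 5

Strip out fixed cost: VC = 21Q - 8Q^2 + Q^3. Then AVC = 21 - 8Q + Q^2 and MC = 21 - 16Q + 3Q^2.
The AVC parabola has its vertex at Q = 8/2 = 4, where AVC = 21 - 8·4 + 4^2 = $5.
Because $16 ≥ $5, revenue can cover variable cost; the firm operates.
Set P = MC: 16 = 21 - 16Q + 3Q^2 → 5 - 16Q + 3Q^2 = 0. The roots are Q = 1/3 and Q = 5; the profit-maximizing output is on the rising part of MC, so Q* = 5.
Check: AVC at Q = 5 is $6 ≤ P, so revenue covers variable cost.
Profit = P·Q − TC = 16·5 − 434 = -$354, a loss, but smaller than the $404 fixed cost the firm would lose by shutting down.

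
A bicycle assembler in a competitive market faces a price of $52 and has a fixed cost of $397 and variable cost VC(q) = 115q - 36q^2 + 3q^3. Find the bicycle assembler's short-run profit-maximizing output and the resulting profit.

Profit = -$103 at q = 7

AVC = 115 - 36q + 3q^2; min AVC = $7 at q = 6. Since P = $52 ≥ min AVC, the firm produces.
With MC = 115 - 72q + 9q^2, P = MC on the upward-sloping part at q* = 7.
TR = 52·7 = 364. TC = 397 + 70 = 467. Profit = 364 − 467 = -$103.
Shutting down would mean losing the fixed cost of $397, so operating at a loss of $103 is better by $294.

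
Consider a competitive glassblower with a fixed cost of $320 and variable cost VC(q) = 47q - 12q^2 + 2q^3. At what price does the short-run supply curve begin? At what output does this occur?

The firm shuts down when price falls below the minimum of average variable cost. AVC = VC/q = 47 - 12q + 2q^2.
At the minimum of AVC, MC = AVC. MC = 47 - 24q + 6q^2; setting MC = AVC gives 4q^2 - 12q = 0, so q = 3. min AVC = 29.
The firm shuts down for any P below $29.

$29 per unit, at q = 3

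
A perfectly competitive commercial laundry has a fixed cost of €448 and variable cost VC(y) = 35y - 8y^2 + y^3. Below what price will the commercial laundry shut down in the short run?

The firm shuts down when price falls below the minimum of average variable cost. AVC = VC/y = 35 - 8y + y^2.
At the minimum of AVC, MC = AVC. MC = 35 - 16y + 3y^2; setting MC = AVC gives 2y^2 - 8y = 0, so y = 4. min AVC = 19.
So the shutdown price is €19.

€19 per unit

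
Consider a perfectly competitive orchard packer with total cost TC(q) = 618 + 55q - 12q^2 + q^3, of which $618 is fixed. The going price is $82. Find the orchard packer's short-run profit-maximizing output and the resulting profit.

AVC = 55 - 12q + q^2 has its minimum $19 at q = 6; price $82 clears that bar, so the firm operates.
With MC = 55 - 24q + 3q^2, P = MC on the upward-sloping part at q* = 9.
TR = 82·9 = 738. TC = 618 + 252 = 870. Profit = 738 − 870 = -$132.
By producing, the firm covers all variable cost plus $486 of fixed cost; shutting down would lose the full $618.

Profit = -$132 at q = 9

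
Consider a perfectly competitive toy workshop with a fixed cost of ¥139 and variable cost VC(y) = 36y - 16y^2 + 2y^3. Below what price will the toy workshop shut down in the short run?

¥4 per unit

The shutdown price is the minimum of AVC. VC = 36y - 16y^2 + 2y^3, so AVC = 36 - 16y + 2y^2.
dAVC/dy = -16 + 4y = 0 gives y = 4. min AVC = 36 - 16·4 + 2·4^2 = 4.
So the shutdown price is ¥4.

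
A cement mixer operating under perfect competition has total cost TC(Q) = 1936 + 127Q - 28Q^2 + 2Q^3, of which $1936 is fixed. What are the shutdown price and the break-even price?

AVC = 127 - 28Q + 2Q^2; minimized at Q = 7, giving min AVC = $29. That is the shutdown price.
ATC = 1936/Q + 127 - 28Q + 2Q^2. Setting dATC/dQ = −1936/Q^2 − 28 + 4Q = 0 gives Q = 11 (since 4·11^3 − 28·11^2 = 1936).
min ATC = 1936/11 + 127 − 28·11 + 2·11^2 = $237. That is the break-even price.
Between these two prices the firm operates at a loss; above $237 it earns a profit.

Shutdown price = $29; break-even price = $237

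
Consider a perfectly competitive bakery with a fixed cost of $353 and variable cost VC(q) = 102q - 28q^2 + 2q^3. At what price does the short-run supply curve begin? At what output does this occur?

$4 per unit, at q = 7

Short-run supply begins at min AVC. From VC = 102q - 28q^2 + 2q^3, AVC = 102 - 28q + 2q^2.
At the minimum of AVC, MC = AVC. MC = 102 - 56q + 6q^2; setting MC = AVC gives 4q^2 - 28q = 0, so q = 7. min AVC = 4.
For P < $4 the firm produces nothing.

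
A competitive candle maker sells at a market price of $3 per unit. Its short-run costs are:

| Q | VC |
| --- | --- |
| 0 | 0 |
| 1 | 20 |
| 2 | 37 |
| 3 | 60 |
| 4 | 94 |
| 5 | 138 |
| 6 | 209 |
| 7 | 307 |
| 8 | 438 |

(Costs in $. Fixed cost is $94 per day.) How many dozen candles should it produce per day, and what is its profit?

Q = 0 (shut down); profit = -$94

Compute π = P·Q − TC at each output: Q=0: -94; Q=1: -111; Q=2: -125; Q=3: -145; Q=4: -176; Q=5: -217; Q=6: -285; Q=7: -380; Q=8: -508.
Profit is highest at Q = 0. Equivalently, the lowest AVC in the table is 37/2 ≈ $18.50 at Q = 2, and P = $3 falls below it — price never covers variable cost, so the firm shuts down and loses only its fixed cost.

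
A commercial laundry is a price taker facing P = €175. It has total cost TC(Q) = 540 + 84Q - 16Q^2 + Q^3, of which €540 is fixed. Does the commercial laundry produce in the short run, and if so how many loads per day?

Strip out fixed cost: VC = 84Q - 16Q^2 + Q^3. Then AVC = 84 - 16Q + Q^2 and MC = 84 - 32Q + 3Q^2.
AVC hits its minimum where MC = AVC, at Q = 8, giving min AVC = 84 - 16·8 + 8^2 = €20.
Since P = €175 ≥ min AVC = €20, price covers variable cost and the firm should produce.
Solving P = MC: -91 - 32Q + 3Q^2 = 0 ⇒ Q = -7/3 or 13. On the upward-sloping branch, Q* = 13.
Check: AVC at Q = 13 is €45 ≤ P, so revenue covers variable cost.
Profit = P·Q − TC = 175·13 − 1125 = €1150.

Produce at Q = 13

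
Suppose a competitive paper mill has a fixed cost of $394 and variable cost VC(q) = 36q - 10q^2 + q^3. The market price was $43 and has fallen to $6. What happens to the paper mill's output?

AVC = 36 - 10q + q^2, minimized at q = 5 where min AVC = $11. MC = 36 - 20q + 3q^2.
At P = $43 ≥ min AVC, set P = MC on the rising branch: q = 7.
At P = $6 < min AVC = $11, price no longer covers variable cost at any output, so the firm shuts down: q = 0.

Output falls from 7 to 0 (the firm shuts down)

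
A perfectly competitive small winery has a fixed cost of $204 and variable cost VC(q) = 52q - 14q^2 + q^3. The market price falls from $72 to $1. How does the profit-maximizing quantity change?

Output falls from 10 to 0 (the firm shuts down)

MC = 52 - 28q + 3q^2; the shutdown threshold is min AVC = $3 (at q = 7).
At P = $72 ≥ min AVC, set P = MC on the rising branch: q = 10.
At P = $1 < min AVC = $3, price no longer covers variable cost at any output, so the firm shuts down: q = 0.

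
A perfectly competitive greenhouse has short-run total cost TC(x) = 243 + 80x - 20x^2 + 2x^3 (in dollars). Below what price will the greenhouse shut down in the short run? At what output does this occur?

$30 per unit, at x = 5

The firm shuts down when price falls below the minimum of average variable cost. AVC = VC/x = 80 - 20x + 2x^2.
dAVC/dx = -20 + 4x = 0 gives x = 5. min AVC = 80 - 20·5 + 2·5^2 = 30.
So the shutdown price is $30.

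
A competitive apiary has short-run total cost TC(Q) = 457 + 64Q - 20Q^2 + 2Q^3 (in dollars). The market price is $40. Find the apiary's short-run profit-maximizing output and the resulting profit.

Profit = -$313 at Q = 6

AVC = 64 - 20Q + 2Q^2; min AVC = $14 at Q = 5. Since P = $40 ≥ min AVC, the firm produces.
MC = 64 - 40Q + 6Q^2. Setting P = MC and taking the root on the rising branch gives Q* = 6.
TR = 40·6 = 240. TC = 457 + 96 = 553. Profit = 240 − 553 = -$313.
Shutting down would mean losing the fixed cost of $457, so operating at a loss of $313 is better by $144.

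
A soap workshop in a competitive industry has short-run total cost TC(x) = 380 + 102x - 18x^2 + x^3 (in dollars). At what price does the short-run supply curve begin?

$21 per unit

The shutdown price is the minimum of AVC. VC = 102x - 18x^2 + x^3, so AVC = 102 - 18x + x^2.
At the minimum of AVC, MC = AVC. MC = 102 - 36x + 3x^2; setting MC = AVC gives 2x^2 - 18x = 0, so x = 9. min AVC = 21.
The firm shuts down for any P below $21.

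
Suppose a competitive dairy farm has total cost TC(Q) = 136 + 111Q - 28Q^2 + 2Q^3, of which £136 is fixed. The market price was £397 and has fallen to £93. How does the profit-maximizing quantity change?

AVC = 111 - 28Q + 2Q^2, minimized at Q = 7 where min AVC = £13. MC = 111 - 56Q + 6Q^2.
With P = £397 above the shutdown price, P = MC gives Q = 13.
At P = £93 ≥ min AVC, set P = MC: Q = 9. The firm stays open but cuts output.

Output falls from 13 to 9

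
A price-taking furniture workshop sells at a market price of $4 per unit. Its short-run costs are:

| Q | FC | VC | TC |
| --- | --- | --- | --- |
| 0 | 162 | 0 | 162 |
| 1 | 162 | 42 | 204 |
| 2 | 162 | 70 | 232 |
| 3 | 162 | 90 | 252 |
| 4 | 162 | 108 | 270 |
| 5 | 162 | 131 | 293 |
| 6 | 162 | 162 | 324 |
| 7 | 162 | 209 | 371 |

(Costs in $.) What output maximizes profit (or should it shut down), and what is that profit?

Q = 0 (shut down); profit = -$162

Compute π = P·Q − TC at each output: Q=0: -162; Q=1: -200; Q=2: -224; Q=3: -240; Q=4: -254; Q=5: -273; Q=6: -300; Q=7: -343.
Profit is highest at Q = 0. Equivalently, the lowest AVC in the table is 131/5 ≈ $26.20 at Q = 5, and P = $4 falls below it — price never covers variable cost, so the firm shuts down and loses only its fixed cost.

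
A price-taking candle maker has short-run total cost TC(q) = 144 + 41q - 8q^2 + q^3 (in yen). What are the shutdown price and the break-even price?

AVC = 41 - 8q + q^2; minimized at q = 4, giving min AVC = ¥25. That is the shutdown price.
ATC = 144/q + 41 - 8q + q^2. Setting dATC/dq = −144/q^2 − 8 + 2q = 0 gives q = 6 (since 2·6^3 − 8·6^2 = 144).
min ATC = 144/6 + 41 − 8·6 + 6^2 = ¥53. That is the break-even price.
For ¥25 ≤ P < ¥53 the firm produces at a loss; below ¥25 it shuts down.

Shutdown price = ¥25; break-even price = ¥53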